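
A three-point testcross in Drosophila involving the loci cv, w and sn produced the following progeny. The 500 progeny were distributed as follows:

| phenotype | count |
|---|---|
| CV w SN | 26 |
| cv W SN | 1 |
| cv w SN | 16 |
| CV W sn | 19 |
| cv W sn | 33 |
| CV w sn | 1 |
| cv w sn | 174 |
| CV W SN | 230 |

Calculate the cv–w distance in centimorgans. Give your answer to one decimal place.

The two most frequent reciprocal classes, CV W SN and cv w sn, are the parental types, so the F1 was CV W SN / cv w sn.
The two rarest classes, cv W SN and CV w sn, are the double crossovers. Comparing them with the parentals, only the cv allele has switched, so cv is the middle locus and the order is sn – cv – w.
Crossovers in the cv–w interval produce the single-crossover classes CV w SN and cv W sn (26 + 33 = 59) plus the double crossovers (2).
RF(cv–w) = (59 + 2) / 500 = 61/500 = 0.1220 → 12.2 centimorgans.

12.2 centimorgans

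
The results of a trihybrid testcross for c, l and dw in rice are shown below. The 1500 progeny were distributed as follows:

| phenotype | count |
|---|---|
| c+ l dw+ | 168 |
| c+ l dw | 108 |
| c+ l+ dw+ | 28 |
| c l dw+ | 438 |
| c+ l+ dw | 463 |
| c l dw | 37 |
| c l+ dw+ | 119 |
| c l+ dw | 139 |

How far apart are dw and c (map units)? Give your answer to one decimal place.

The two most frequent reciprocal classes, c l dw+ and c+ l+ dw, are the parental types, so the F1 was c l dw+ / c+ l+ dw.
The two rarest classes, c l dw and c+ l+ dw+, are the double crossovers. Comparing them with the parentals, only the dw allele has switched, so dw is the middle locus and the order is l – dw – c.
Crossovers in the dw–c interval produce the single-crossover classes c+ l dw+ and c l+ dw (168 + 139 = 307) plus the double crossovers (65).
RF(dw–c) = (307 + 65) / 1500 = 372/1500 = 0.2480 → 24.8 map units.

24.8 map units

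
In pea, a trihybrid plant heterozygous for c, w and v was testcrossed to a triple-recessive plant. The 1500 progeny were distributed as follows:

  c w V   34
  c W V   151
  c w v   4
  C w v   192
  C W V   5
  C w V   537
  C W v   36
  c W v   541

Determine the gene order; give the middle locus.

The two most frequent reciprocal classes, C w V and c W v, are the parental types, so the F1 was C w V / c W v.
The two rarest classes, C W V and c w v, are the double crossovers. Comparing them with the parentals, only the w allele has switched, so w is the middle locus and the order is c – w – v.

w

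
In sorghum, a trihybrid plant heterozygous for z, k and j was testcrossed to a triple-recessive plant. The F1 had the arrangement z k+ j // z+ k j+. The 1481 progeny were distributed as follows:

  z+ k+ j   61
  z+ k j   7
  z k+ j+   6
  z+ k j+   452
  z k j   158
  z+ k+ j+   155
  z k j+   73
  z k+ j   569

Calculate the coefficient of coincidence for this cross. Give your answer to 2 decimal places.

0.40

The two rarest classes, z k+ j+ and z+ k j, are the double crossovers. Comparing them with the parentals, only the j allele has switched, so j is the middle locus and the order is z – j – k.
z–j: (134 + 13)/1481 = 0.0993; j–k: (313 + 13)/1481 = 0.2201.
Expected DCO frequency = 0.0993 × 0.2201 ≈ 0.02186; observed = 13/1481 ≈ 0.00878.
Coefficient of coincidence = 0.00878/0.02186 ≈ 0.40.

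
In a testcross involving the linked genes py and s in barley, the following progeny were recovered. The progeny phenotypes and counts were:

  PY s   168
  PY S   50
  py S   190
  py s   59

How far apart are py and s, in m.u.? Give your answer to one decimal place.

23.3 m.u.

The two most frequent classes, PY s (168) and py S (190), are the parental types, so the F1 was PY s / py S.
The recombinant classes are PY S and py s: 50 + 59 = 109.
Recombination frequency = 109/467 = 0.2334 ≈ 23.3%, i.e. 23.3 m.u.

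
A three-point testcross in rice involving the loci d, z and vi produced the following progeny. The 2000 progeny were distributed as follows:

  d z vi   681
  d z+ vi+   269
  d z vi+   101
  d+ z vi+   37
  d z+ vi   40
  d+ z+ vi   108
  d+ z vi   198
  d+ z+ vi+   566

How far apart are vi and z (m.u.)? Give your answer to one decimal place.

The two most frequent reciprocal classes, d+ z+ vi+ and d z vi, are the parental types, so the F1 was d+ z+ vi+ / d z vi.
The two rarest classes, d+ z vi+ and d z+ vi, are the double crossovers. Comparing them with the parentals, only the z allele has switched, so z is the middle locus and the order is vi – z – d.
Crossovers in the vi–z interval produce the single-crossover classes d+ z+ vi and d z vi+ (108 + 101 = 209) plus the double crossovers (77).
RF(vi–z) = (209 + 77) / 2000 = 286/2000 = 0.1430 → 14.3 m.u.

14.3 m.u.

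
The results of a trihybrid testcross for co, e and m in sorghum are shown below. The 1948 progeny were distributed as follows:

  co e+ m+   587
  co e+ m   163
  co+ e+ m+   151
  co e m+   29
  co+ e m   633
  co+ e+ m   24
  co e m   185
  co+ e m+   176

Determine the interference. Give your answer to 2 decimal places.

The two most frequent reciprocal classes, co e+ m+ and co+ e m, are the parental types, so the F1 was co e+ m+ / co+ e m.
The two rarest classes, co e m+ and co+ e+ m, are the double crossovers. Comparing them with the parentals, only the e allele has switched, so e is the middle locus and the order is m – e – co.
m–e: (339 + 53)/1948 = 0.2012; e–co: (336 + 53)/1948 = 0.1997.
Expected DCO frequency = 0.2012 × 0.1997 ≈ 0.04018; observed = 53/1948 ≈ 0.02721.
Coefficient of coincidence = 0.02721/0.04018 ≈ 0.68; interference = 1 − 0.68 = 0.32.

0.32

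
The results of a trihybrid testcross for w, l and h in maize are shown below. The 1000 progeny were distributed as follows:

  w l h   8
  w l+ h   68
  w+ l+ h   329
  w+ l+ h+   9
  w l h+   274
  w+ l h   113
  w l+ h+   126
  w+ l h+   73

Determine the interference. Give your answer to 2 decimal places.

0.58

The two most frequent reciprocal classes, w+ l+ h and w l h+, are the parental types, so the F1 was w+ l+ h / w l h+.
The two rarest classes, w+ l+ h+ and w l h, are the double crossovers. Comparing them with the parentals, only the h allele has switched, so h is the middle locus and the order is w – h – l.
w–h: (141 + 17)/1000 = 0.1580; h–l: (239 + 17)/1000 = 0.2560.
Expected DCO frequency = 0.1580 × 0.2560 ≈ 0.04045; observed = 17/1000 ≈ 0.01700.
Coefficient of coincidence = 0.01700/0.04045 ≈ 0.42; interference = 1 − 0.42 = 0.58.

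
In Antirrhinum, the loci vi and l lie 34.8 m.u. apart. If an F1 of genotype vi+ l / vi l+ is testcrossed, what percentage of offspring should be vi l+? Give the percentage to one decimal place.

A map distance of 34.8 m.u. corresponds to a recombination frequency of 0.348.
The F1 is vi+ l / vi l+, so vi l+ is a parental gamete class with expected frequency (1 − r)/2 = 0.652/2 = 0.3260.
That is 0.3260 = 32.6% of the progeny.

32.6%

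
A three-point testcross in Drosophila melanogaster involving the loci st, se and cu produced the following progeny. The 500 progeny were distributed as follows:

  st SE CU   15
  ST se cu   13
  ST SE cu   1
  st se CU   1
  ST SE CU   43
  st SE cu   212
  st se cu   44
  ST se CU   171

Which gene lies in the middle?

The two most frequent reciprocal classes, st SE cu and ST se CU, are the parental types, so the F1 was st SE cu / ST se CU.
The two rarest classes, ST SE cu and st se CU, are the double crossovers. Comparing them with the parentals, only the st allele has switched, so st is the middle locus and the order is se – st – cu.

st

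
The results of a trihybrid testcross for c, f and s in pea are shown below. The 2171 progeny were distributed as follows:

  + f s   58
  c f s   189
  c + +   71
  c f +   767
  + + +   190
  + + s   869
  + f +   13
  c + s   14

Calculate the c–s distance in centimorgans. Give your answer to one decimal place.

18.7 centimorgans

The two most frequent reciprocal classes, + + s and c f +, are the parental types, so the F1 was + + s / c f +.
The two rarest classes, c + s and + f +, are the double crossovers. Comparing them with the parentals, only the c allele has switched, so c is the middle locus and the order is f – c – s.
Crossovers in the c–s interval produce the single-crossover classes + + + and c f s (190 + 189 = 379) plus the double crossovers (27).
RF(c–s) = (379 + 27) / 2171 = 406/2171 = 0.1870 → 18.7 centimorgans.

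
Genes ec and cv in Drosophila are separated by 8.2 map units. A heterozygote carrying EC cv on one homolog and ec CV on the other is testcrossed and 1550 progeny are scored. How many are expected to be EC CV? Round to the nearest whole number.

64

A map distance of 8.2 map units corresponds to a recombination frequency of 0.082.
The F1 is EC cv / ec CV, so EC CV is a recombinant gamete class with expected frequency r/2 = 0.082/2 = 0.0410.
Expected number = 0.0410 × 1550 = 63.55 ≈ 64.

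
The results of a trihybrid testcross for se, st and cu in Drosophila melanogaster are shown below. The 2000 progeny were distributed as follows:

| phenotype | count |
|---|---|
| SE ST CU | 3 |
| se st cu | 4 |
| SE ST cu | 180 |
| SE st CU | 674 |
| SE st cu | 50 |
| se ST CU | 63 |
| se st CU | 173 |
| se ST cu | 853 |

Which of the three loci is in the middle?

st

The two most frequent reciprocal classes, SE st CU and se ST cu, are the parental types, so the F1 was SE st CU / se ST cu.
The two rarest classes, SE ST CU and se st cu, are the double crossovers. Comparing them with the parentals, only the st allele has switched, so st is the middle locus and the order is cu – st – se.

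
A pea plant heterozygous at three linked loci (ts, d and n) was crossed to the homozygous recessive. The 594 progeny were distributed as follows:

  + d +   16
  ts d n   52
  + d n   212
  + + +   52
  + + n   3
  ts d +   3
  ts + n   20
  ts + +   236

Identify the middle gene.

d

The two most frequent reciprocal classes, ts + + and + d n, are the parental types, so the F1 was ts + + / + d n.
The two rarest classes, ts d + and + + n, are the double crossovers. Comparing them with the parentals, only the d allele has switched, so d is the middle locus and the order is ts – d – n.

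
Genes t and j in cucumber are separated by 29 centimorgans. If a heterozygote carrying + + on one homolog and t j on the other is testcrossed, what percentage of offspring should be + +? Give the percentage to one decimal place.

A map distance of 29 centimorgans corresponds to a recombination frequency of 0.290.
The F1 is + + / t j, so + + is a parental gamete class with expected frequency (1 − r)/2 = 0.710/2 = 0.3550.
That is 0.3550 = 35.5% of the progeny.

35.5%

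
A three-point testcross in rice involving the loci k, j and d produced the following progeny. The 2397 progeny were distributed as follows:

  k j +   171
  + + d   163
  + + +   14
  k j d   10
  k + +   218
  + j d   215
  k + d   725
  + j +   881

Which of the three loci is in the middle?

j

The two most frequent reciprocal classes, k + d and + j +, are the parental types, so the F1 was k + d / + j +.
The two rarest classes, k j d and + + +, are the double crossovers. Comparing them with the parentals, only the j allele has switched, so j is the middle locus and the order is d – j – k.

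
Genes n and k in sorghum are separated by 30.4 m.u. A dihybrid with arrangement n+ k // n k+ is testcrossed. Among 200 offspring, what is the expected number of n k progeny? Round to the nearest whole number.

A map distance of 30.4 m.u. corresponds to a recombination frequency of 0.304.
The F1 is n+ k / n k+, so n k is a recombinant gamete class with expected frequency r/2 = 0.304/2 = 0.1520.
Expected number = 0.1520 × 200 = 30.40 ≈ 30.

30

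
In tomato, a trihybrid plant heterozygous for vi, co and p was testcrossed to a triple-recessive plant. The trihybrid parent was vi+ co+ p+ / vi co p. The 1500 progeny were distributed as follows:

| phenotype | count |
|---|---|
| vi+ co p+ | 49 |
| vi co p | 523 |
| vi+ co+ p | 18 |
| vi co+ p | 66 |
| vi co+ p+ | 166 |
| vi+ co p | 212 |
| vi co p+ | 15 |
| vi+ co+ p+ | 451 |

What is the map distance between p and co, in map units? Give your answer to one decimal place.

The two rarest classes, vi+ co+ p and vi co p+, are the double crossovers. Comparing them with the parentals, only the p allele has switched, so p is the middle locus and the order is co – p – vi.
Crossovers in the co–p interval produce the single-crossover classes vi+ co p+ and vi co+ p (49 + 66 = 115) plus the double crossovers (33).
RF(co–p) = (115 + 33) / 1500 = 148/1500 = 0.0987 → 9.9 map units.

9.9 map units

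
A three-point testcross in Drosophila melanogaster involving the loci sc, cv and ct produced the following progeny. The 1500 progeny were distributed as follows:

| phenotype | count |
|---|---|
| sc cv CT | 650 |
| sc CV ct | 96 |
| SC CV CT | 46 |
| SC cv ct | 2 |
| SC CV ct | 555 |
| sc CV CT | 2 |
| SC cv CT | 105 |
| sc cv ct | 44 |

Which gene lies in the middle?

cv

The two most frequent reciprocal classes, sc cv CT and SC CV ct, are the parental types, so the F1 was sc cv CT / SC CV ct.
The two rarest classes, sc CV CT and SC cv ct, are the double crossovers. Comparing them with the parentals, only the cv allele has switched, so cv is the middle locus and the order is ct – cv – sc.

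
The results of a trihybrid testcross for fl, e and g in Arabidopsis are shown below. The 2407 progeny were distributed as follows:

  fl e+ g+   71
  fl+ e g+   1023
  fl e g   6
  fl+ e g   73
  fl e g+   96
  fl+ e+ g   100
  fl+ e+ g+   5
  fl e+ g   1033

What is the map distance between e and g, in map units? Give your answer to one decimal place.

The two most frequent reciprocal classes, fl e+ g and fl+ e g+, are the parental types, so the F1 was fl e+ g / fl+ e g+.
The two rarest classes, fl e g and fl+ e+ g+, are the double crossovers. Comparing them with the parentals, only the e allele has switched, so e is the middle locus and the order is g – e – fl.
Crossovers in the g–e interval produce the single-crossover classes fl e+ g+ and fl+ e g (71 + 73 = 144) plus the double crossovers (11).
RF(g–e) = (144 + 11) / 2407 = 155/2407 = 0.0644 → 6.4 map units.

6.4 map units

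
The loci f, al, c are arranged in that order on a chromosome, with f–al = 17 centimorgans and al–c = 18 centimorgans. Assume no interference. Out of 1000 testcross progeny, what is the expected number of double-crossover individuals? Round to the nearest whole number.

31

Map distances give recombination frequencies of 0.170 and 0.180 for the two intervals.
With no interference, expected double-crossover frequency = 0.170 × 0.180 = 0.03060.
Expected number = 0.03060 × 1000 = 30.60 ≈ 31.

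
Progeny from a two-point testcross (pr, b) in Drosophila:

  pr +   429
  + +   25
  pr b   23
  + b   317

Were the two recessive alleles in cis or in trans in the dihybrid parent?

trans

The two most frequent classes are + b (317) and pr + (429); these are the parental (non-recombinant) types.
So the F1 carried + b on one chromosome and pr + on the other — the recessive alleles are on opposite chromosomes (trans / repulsion).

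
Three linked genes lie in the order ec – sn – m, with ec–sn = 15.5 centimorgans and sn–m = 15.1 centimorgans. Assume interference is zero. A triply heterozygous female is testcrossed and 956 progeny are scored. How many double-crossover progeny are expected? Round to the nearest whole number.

22

Map distances give recombination frequencies of 0.155 and 0.151 for the two intervals.
With no interference, expected double-crossover frequency = 0.155 × 0.151 = 0.02340.
Expected number = 0.02340 × 956 = 22.38 ≈ 22.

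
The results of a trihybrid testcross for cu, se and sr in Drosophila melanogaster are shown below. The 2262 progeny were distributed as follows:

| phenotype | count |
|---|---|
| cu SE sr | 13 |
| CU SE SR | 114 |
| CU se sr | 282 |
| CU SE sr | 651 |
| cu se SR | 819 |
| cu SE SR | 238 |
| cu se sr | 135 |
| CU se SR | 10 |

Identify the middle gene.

cu

The two most frequent reciprocal classes, cu se SR and CU SE sr, are the parental types, so the F1 was cu se SR / CU SE sr.
The two rarest classes, CU se SR and cu SE sr, are the double crossovers. Comparing them with the parentals, only the cu allele has switched, so cu is the middle locus and the order is se – cu – sr.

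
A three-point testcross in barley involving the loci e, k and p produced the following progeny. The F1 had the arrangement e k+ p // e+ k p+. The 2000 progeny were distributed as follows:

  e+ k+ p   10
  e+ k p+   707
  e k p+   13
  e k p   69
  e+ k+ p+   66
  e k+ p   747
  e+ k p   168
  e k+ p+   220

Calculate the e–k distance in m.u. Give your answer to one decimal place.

The two rarest classes, e+ k+ p and e k p+, are the double crossovers. Comparing them with the parentals, only the e allele has switched, so e is the middle locus and the order is p – e – k.
Crossovers in the e–k interval produce the single-crossover classes e k p and e+ k+ p+ (69 + 66 = 135) plus the double crossovers (23).
RF(e–k) = (135 + 23) / 2000 = 158/2000 = 0.0790 → 7.9 m.u.

7.9 m.u.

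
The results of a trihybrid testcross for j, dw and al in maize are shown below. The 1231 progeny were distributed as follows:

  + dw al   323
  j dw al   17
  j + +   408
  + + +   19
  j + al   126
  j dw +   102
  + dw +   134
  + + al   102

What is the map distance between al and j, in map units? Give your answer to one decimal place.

24.0 map units

The two most frequent reciprocal classes, + dw al and j + +, are the parental types, so the F1 was + dw al / j + +.
The two rarest classes, j dw al and + + +, are the double crossovers. Comparing them with the parentals, only the j allele has switched, so j is the middle locus and the order is dw – j – al.
Crossovers in the j–al interval produce the single-crossover classes + dw + and j + al (134 + 126 = 260) plus the double crossovers (36).
RF(j–al) = (260 + 36) / 1231 = 296/1231 = 0.2405 → 24.0 map units.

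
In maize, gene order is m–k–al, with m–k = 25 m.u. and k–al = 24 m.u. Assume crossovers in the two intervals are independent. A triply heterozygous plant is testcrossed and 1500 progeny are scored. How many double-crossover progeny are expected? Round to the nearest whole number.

Map distances give recombination frequencies of 0.250 and 0.240 for the two intervals.
With no interference, expected double-crossover frequency = 0.250 × 0.240 = 0.06000.
Expected number = 0.06000 × 1500 = 90.00 ≈ 90.

90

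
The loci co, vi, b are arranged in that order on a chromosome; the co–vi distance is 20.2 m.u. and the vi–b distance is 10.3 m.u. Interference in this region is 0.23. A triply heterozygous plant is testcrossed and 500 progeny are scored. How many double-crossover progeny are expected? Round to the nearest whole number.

Map distances give recombination frequencies of 0.202 and 0.103 for the two intervals.
With interference 0.23 (so coincidence = 0.77), expected double-crossover frequency = 0.202 × 0.103 × 0.77 = 0.01602.
Expected number = 0.01602 × 500 = 8.01 ≈ 8.

8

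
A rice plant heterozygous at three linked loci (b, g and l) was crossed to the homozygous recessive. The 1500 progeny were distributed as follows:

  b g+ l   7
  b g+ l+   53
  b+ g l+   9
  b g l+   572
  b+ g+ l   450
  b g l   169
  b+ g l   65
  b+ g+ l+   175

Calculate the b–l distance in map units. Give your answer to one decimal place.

24.0 map units

The two most frequent reciprocal classes, b+ g+ l and b g l+, are the parental types, so the F1 was b+ g+ l / b g l+.
The two rarest classes, b g+ l and b+ g l+, are the double crossovers. Comparing them with the parentals, only the b allele has switched, so b is the middle locus and the order is l – b – g.
Crossovers in the l–b interval produce the single-crossover classes b+ g+ l+ and b g l (175 + 169 = 344) plus the double crossovers (16).
RF(l–b) = (344 + 16) / 1500 = 360/1500 = 0.2400 → 24.0 map units.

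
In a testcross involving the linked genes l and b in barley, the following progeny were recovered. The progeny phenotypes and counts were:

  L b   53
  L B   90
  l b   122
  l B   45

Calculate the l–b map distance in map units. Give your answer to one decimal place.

The two most frequent classes, L B (90) and l b (122), are the parental types, so the F1 was L B / l b.
The recombinant classes are L b and l B: 53 + 45 = 98.
Recombination frequency = 98/310 = 0.3161 ≈ 31.6%, i.e. 31.6 map units.

31.6 map units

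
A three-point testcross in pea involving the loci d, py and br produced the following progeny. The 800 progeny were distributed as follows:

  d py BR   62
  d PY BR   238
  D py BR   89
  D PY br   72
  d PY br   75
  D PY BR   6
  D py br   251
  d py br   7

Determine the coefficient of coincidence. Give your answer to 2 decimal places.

0.40

The two most frequent reciprocal classes, d PY BR and D py br, are the parental types, so the F1 was d PY BR / D py br.
The two rarest classes, D PY BR and d py br, are the double crossovers. Comparing them with the parentals, only the d allele has switched, so d is the middle locus and the order is py – d – br.
py–d: (134 + 13)/800 = 0.1837; d–br: (164 + 13)/800 = 0.2213.
Expected DCO frequency = 0.1837 × 0.2213 ≈ 0.04065; observed = 13/800 ≈ 0.01625.
Coefficient of coincidence = 0.01625/0.04065 ≈ 0.40.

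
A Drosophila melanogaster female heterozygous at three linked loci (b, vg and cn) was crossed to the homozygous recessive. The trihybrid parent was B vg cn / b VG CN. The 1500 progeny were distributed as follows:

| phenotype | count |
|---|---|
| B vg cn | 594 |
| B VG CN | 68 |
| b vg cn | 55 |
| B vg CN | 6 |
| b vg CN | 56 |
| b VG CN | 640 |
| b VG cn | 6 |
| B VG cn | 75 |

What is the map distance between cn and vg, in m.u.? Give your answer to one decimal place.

The two rarest classes, B vg CN and b VG cn, are the double crossovers. Comparing them with the parentals, only the cn allele has switched, so cn is the middle locus and the order is b – cn – vg.
Crossovers in the cn–vg interval produce the single-crossover classes B VG cn and b vg CN (75 + 56 = 131) plus the double crossovers (12).
RF(cn–vg) = (131 + 12) / 1500 = 143/1500 = 0.0953 → 9.5 m.u.

9.5 m.u.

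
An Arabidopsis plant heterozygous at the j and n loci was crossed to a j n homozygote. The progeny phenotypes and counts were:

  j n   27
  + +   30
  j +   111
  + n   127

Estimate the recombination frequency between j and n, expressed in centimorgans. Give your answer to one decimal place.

The two most frequent classes, + n (127) and j + (111), are the parental types, so the F1 was + n / j +.
The recombinant classes are + + and j n: 30 + 27 = 57.
Recombination frequency = 57/295 = 0.1932 ≈ 19.3%, i.e. 19.3 centimorgans.

19.3 centimorgans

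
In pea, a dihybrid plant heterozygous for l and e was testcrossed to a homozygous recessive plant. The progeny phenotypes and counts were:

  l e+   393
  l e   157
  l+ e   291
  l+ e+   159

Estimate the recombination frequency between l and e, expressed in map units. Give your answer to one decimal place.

The two most frequent classes, l+ e (291) and l e+ (393), are the parental types, so the F1 was l+ e / l e+.
The recombinant classes are l+ e+ and l e: 159 + 157 = 316.
Recombination frequency = 316/1000 = 0.3160 ≈ 31.6%, i.e. 31.6 map units.

31.6 map units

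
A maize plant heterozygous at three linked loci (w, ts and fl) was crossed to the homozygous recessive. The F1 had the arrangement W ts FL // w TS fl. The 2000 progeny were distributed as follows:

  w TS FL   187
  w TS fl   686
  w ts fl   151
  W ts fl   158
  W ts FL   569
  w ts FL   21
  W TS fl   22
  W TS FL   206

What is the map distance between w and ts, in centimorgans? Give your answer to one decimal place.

20.0 centimorgans

The two rarest classes, w ts FL and W TS fl, are the double crossovers. Comparing them with the parentals, only the w allele has switched, so w is the middle locus and the order is ts – w – fl.
Crossovers in the ts–w interval produce the single-crossover classes W TS FL and w ts fl (206 + 151 = 357) plus the double crossovers (43).
RF(ts–w) = (357 + 43) / 2000 = 400/2000 = 0.2000 → 20.0 centimorgans.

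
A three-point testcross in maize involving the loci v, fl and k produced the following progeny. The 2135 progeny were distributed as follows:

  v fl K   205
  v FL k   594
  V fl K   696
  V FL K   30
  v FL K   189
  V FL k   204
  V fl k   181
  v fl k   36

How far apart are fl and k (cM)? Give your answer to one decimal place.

20.4 cM

The two most frequent reciprocal classes, V fl K and v FL k, are the parental types, so the F1 was V fl K / v FL k.
The two rarest classes, V FL K and v fl k, are the double crossovers. Comparing them with the parentals, only the fl allele has switched, so fl is the middle locus and the order is k – fl – v.
Crossovers in the k–fl interval produce the single-crossover classes V fl k and v FL K (181 + 189 = 370) plus the double crossovers (66).
RF(k–fl) = (370 + 66) / 2135 = 436/2135 = 0.2042 → 20.4 cM.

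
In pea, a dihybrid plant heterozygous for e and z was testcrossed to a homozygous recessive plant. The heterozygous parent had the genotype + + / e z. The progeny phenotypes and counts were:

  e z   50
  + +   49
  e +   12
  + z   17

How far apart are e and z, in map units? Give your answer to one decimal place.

22.7 map units

The recombinant classes are + z and e +: 17 + 12 = 29.
Recombination frequency = 29/128 = 0.2266 ≈ 22.7%, i.e. 22.7 map units.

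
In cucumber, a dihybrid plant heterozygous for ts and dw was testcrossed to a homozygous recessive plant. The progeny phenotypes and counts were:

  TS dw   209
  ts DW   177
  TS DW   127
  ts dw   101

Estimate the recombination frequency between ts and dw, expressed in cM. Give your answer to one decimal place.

37.1 cM

The two most frequent classes, TS dw (209) and ts DW (177), are the parental types, so the F1 was TS dw / ts DW.
The recombinant classes are TS DW and ts dw: 127 + 101 = 228.
Recombination frequency = 228/614 = 0.3713 ≈ 37.1%, i.e. 37.1 cM.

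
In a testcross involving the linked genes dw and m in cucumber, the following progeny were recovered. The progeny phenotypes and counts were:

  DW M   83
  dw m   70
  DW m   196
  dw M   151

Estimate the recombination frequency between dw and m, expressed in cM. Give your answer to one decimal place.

30.6 cM

The two most frequent classes, DW m (196) and dw M (151), are the parental types, so the F1 was DW m / dw M.
The recombinant classes are DW M and dw m: 83 + 70 = 153.
Recombination frequency = 153/500 = 0.3060 ≈ 30.6%, i.e. 30.6 cM.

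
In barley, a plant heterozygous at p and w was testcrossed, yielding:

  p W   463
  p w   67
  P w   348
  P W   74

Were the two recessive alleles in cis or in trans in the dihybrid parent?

The two most frequent classes are P w (348) and p W (463); these are the parental (non-recombinant) types.
So the F1 carried P w on one chromosome and p W on the other — the recessive alleles are on opposite chromosomes (trans / repulsion).

trans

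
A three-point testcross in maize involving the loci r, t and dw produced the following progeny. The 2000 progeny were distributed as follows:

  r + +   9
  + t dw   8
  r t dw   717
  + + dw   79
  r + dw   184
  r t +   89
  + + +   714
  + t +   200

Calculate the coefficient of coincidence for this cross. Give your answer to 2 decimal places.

The two most frequent reciprocal classes, + + + and r t dw, are the parental types, so the F1 was + + + / r t dw.
The two rarest classes, r + + and + t dw, are the double crossovers. Comparing them with the parentals, only the r allele has switched, so r is the middle locus and the order is t – r – dw.
t–r: (384 + 17)/2000 = 0.2005; r–dw: (168 + 17)/2000 = 0.0925.
Expected DCO frequency = 0.2005 × 0.0925 ≈ 0.01855; observed = 17/2000 ≈ 0.00850.
Coefficient of coincidence = 0.00850/0.01855 ≈ 0.46.

0.46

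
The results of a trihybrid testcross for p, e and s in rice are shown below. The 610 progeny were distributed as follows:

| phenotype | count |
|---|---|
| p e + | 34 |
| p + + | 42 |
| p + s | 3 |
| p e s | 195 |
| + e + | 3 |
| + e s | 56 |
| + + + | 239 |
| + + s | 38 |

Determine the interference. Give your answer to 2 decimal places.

0.55

The two most frequent reciprocal classes, + + + and p e s, are the parental types, so the F1 was + + + / p e s.
The two rarest classes, + e + and p + s, are the double crossovers. Comparing them with the parentals, only the e allele has switched, so e is the middle locus and the order is p – e – s.
p–e: (98 + 6)/610 = 0.1705; e–s: (72 + 6)/610 = 0.1279.
Expected DCO frequency = 0.1705 × 0.1279 ≈ 0.02181; observed = 6/610 ≈ 0.00984.
Coefficient of coincidence = 0.00984/0.02181 ≈ 0.45; interference = 1 − 0.45 = 0.55.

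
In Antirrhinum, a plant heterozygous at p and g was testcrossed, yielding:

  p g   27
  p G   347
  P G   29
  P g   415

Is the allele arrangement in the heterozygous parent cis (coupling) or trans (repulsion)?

The two most frequent classes are P g (415) and p G (347); these are the parental (non-recombinant) types.
So the F1 carried P g on one chromosome and p G on the other — the recessive alleles are on opposite chromosomes (trans / repulsion).

trans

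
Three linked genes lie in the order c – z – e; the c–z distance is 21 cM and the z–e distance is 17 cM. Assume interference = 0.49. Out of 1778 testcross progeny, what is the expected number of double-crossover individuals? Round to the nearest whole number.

Map distances give recombination frequencies of 0.210 and 0.170 for the two intervals.
With interference 0.49 (so coincidence = 0.51), expected double-crossover frequency = 0.210 × 0.170 × 0.51 = 0.01821.
Expected number = 0.01821 × 1778 = 32.37 ≈ 32.

32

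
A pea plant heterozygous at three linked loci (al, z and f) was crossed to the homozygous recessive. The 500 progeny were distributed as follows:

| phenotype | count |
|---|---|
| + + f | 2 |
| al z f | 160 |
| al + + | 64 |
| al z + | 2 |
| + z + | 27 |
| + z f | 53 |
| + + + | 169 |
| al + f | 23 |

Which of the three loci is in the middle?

The two most frequent reciprocal classes, + + + and al z f, are the parental types, so the F1 was + + + / al z f.
The two rarest classes, + + f and al z +, are the double crossovers. Comparing them with the parentals, only the f allele has switched, so f is the middle locus and the order is al – f – z.

f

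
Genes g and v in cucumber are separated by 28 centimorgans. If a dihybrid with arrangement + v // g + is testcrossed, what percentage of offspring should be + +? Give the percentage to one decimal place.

A map distance of 28 centimorgans corresponds to a recombination frequency of 0.280.
The F1 is + v / g +, so + + is a recombinant gamete class with expected frequency r/2 = 0.280/2 = 0.1400.
That is 0.1400 = 14.0% of the progeny.

14.0%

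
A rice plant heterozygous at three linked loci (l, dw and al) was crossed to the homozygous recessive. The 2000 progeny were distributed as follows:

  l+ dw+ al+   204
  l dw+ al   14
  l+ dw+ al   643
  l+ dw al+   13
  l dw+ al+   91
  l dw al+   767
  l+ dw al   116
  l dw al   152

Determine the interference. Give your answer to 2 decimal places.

The two most frequent reciprocal classes, l dw al+ and l+ dw+ al, are the parental types, so the F1 was l dw al+ / l+ dw+ al.
The two rarest classes, l+ dw al+ and l dw+ al, are the double crossovers. Comparing them with the parentals, only the l allele has switched, so l is the middle locus and the order is dw – l – al.
dw–l: (207 + 27)/2000 = 0.1170; l–al: (356 + 27)/2000 = 0.1915.
Expected DCO frequency = 0.1170 × 0.1915 ≈ 0.02241; observed = 27/2000 ≈ 0.01350.
Coefficient of coincidence = 0.01350/0.02241 ≈ 0.60; interference = 1 − 0.60 = 0.40.

0.40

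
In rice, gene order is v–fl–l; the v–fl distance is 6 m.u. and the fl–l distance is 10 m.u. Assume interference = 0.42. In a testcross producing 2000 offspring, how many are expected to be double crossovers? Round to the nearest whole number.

7

Map distances give recombination frequencies of 0.060 and 0.100 for the two intervals.
With interference 0.42 (so coincidence = 0.58), expected double-crossover frequency = 0.060 × 0.100 × 0.58 = 0.00348.
Expected number = 0.00348 × 2000 = 6.96 ≈ 7.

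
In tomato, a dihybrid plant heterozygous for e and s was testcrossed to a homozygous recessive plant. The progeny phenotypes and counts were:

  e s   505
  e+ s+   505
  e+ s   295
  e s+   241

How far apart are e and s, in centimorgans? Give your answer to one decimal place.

The two most frequent classes, e+ s+ (505) and e s (505), are the parental types, so the F1 was e+ s+ / e s.
The recombinant classes are e+ s and e s+: 295 + 241 = 536.
Recombination frequency = 536/1546 = 0.3467 ≈ 34.7%, i.e. 34.7 centimorgans.

34.7 centimorgans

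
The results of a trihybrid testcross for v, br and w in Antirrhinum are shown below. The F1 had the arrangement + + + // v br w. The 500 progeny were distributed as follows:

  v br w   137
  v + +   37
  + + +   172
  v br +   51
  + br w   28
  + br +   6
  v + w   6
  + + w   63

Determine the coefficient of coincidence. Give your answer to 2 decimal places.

The two rarest classes, + br + and v + w, are the double crossovers. Comparing them with the parentals, only the br allele has switched, so br is the middle locus and the order is w – br – v.
w–br: (114 + 12)/500 = 0.2520; br–v: (65 + 12)/500 = 0.1540.
Expected DCO frequency = 0.2520 × 0.1540 ≈ 0.03881; observed = 12/500 ≈ 0.02400.
Coefficient of coincidence = 0.02400/0.03881 ≈ 0.62.

0.62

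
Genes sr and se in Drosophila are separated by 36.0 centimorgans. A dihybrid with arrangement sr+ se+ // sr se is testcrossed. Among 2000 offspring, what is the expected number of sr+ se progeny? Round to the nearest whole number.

360

A map distance of 36.0 centimorgans corresponds to a recombination frequency of 0.360.
The F1 is sr+ se+ / sr se, so sr+ se is a recombinant gamete class with expected frequency r/2 = 0.360/2 = 0.1800.
Expected number = 0.1800 × 2000 = 360.00 ≈ 360.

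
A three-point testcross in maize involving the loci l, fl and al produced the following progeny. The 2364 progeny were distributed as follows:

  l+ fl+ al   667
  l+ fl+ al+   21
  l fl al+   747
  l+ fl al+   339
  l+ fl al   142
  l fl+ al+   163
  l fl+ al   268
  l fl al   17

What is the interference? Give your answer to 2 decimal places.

0.59

The two most frequent reciprocal classes, l+ fl+ al and l fl al+, are the parental types, so the F1 was l+ fl+ al / l fl al+.
The two rarest classes, l+ fl+ al+ and l fl al, are the double crossovers. Comparing them with the parentals, only the al allele has switched, so al is the middle locus and the order is l – al – fl.
l–al: (607 + 38)/2364 = 0.2728; al–fl: (305 + 38)/2364 = 0.1451.
Expected DCO frequency = 0.2728 × 0.1451 ≈ 0.03958; observed = 38/2364 ≈ 0.01607.
Coefficient of coincidence = 0.01607/0.03958 ≈ 0.41; interference = 1 − 0.41 = 0.59.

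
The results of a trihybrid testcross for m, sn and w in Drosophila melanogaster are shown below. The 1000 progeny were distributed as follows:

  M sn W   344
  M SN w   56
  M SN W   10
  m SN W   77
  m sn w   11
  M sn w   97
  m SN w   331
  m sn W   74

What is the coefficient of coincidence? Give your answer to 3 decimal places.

The two most frequent reciprocal classes, M sn W and m SN w, are the parental types, so the F1 was M sn W / m SN w.
The two rarest classes, M SN W and m sn w, are the double crossovers. Comparing them with the parentals, only the sn allele has switched, so sn is the middle locus and the order is m – sn – w.
m–sn: (130 + 21)/1000 = 0.1510; sn–w: (174 + 21)/1000 = 0.1950.
Expected DCO frequency = 0.1510 × 0.1950 ≈ 0.02944; observed = 21/1000 ≈ 0.02100.
Coefficient of coincidence = 0.02100/0.02944 ≈ 0.713.

0.713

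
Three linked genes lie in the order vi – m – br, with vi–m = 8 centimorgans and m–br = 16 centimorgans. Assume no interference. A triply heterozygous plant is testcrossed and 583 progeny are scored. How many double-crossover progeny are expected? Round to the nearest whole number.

7

Map distances give recombination frequencies of 0.080 and 0.160 for the two intervals.
With no interference, expected double-crossover frequency = 0.080 × 0.160 = 0.01280.
Expected number = 0.01280 × 583 = 7.46 ≈ 7.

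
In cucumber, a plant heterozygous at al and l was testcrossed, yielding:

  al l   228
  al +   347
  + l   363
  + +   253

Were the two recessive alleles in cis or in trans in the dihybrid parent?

The two most frequent classes are + l (363) and al + (347); these are the parental (non-recombinant) types.
So the F1 carried + l on one chromosome and al + on the other — the recessive alleles are on opposite chromosomes (trans / repulsion).

trans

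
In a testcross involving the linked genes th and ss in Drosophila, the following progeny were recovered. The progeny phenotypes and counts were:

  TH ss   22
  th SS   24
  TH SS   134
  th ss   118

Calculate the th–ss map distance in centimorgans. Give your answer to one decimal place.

15.4 centimorgans

The two most frequent classes, TH SS (134) and th ss (118), are the parental types, so the F1 was TH SS / th ss.
The recombinant classes are TH ss and th SS: 22 + 24 = 46.
Recombination frequency = 46/298 = 0.1544 ≈ 15.4%, i.e. 15.4 centimorgans.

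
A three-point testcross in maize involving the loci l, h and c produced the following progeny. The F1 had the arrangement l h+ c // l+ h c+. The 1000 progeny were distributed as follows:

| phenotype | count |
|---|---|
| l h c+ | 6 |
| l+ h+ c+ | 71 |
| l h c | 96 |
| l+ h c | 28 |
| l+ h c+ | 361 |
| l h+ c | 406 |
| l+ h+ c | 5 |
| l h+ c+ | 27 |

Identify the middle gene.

l

The two rarest classes, l+ h+ c and l h c+, are the double crossovers. Comparing them with the parentals, only the l allele has switched, so l is the middle locus and the order is h – l – c.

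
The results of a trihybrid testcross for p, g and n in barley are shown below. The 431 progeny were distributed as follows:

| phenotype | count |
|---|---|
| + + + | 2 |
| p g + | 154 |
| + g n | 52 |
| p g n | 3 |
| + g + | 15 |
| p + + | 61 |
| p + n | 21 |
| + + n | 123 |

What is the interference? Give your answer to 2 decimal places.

0.55

The two most frequent reciprocal classes, + + n and p g +, are the parental types, so the F1 was + + n / p g +.
The two rarest classes, + + + and p g n, are the double crossovers. Comparing them with the parentals, only the n allele has switched, so n is the middle locus and the order is g – n – p.
g–n: (113 + 5)/431 = 0.2738; n–p: (36 + 5)/431 = 0.0951.
Expected DCO frequency = 0.2738 × 0.0951 ≈ 0.02604; observed = 5/431 ≈ 0.01160.
Coefficient of coincidence = 0.01160/0.02604 ≈ 0.45; interference = 1 − 0.45 = 0.55.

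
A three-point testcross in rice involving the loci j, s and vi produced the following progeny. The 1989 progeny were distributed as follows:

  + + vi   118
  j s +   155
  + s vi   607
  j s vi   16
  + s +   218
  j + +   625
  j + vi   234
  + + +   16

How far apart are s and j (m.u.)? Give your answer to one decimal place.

The two most frequent reciprocal classes, + s vi and j + +, are the parental types, so the F1 was + s vi / j + +.
The two rarest classes, j s vi and + + +, are the double crossovers. Comparing them with the parentals, only the j allele has switched, so j is the middle locus and the order is s – j – vi.
Crossovers in the s–j interval produce the single-crossover classes + + vi and j s + (118 + 155 = 273) plus the double crossovers (32).
RF(s–j) = (273 + 32) / 1989 = 305/1989 = 0.1533 → 15.3 m.u.

15.3 m.u.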